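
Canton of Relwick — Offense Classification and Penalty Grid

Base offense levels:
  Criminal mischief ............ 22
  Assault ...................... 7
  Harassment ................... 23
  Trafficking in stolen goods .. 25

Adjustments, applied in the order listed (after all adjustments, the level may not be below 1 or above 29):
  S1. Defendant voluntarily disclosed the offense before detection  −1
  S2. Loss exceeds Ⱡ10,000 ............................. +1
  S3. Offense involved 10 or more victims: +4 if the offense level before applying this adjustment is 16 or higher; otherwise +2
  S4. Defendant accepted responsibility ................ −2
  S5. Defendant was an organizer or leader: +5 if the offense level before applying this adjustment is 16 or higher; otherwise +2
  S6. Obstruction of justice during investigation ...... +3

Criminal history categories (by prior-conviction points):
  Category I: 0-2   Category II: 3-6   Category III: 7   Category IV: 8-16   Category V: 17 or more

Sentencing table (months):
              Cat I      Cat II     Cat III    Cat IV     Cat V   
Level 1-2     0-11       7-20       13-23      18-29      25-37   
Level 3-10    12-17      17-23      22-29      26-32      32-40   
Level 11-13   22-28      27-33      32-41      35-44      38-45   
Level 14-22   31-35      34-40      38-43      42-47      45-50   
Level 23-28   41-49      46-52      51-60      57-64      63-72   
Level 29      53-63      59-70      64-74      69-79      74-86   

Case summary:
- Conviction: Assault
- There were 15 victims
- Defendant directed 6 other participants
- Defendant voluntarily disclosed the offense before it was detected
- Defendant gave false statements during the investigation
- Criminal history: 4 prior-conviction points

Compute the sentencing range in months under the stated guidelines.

27-33 months

Base offense level for assault: 7.
S1 applies: 7 − 1 = 6.
S3 applies (level before this adjustment is 6 < 16, so +2): 6 + 2 = 8.
S5 applies (level before this adjustment is 8 < 16, so +2): 8 + 2 = 10.
S6 applies: 10 + 3 = 13.
Final offense level: 13.
Criminal history: 4 prior points → Category II (3-6).
Level 13 falls in the 11-13 band.
Grid: Level 11-13 × Category II = 27-33 months.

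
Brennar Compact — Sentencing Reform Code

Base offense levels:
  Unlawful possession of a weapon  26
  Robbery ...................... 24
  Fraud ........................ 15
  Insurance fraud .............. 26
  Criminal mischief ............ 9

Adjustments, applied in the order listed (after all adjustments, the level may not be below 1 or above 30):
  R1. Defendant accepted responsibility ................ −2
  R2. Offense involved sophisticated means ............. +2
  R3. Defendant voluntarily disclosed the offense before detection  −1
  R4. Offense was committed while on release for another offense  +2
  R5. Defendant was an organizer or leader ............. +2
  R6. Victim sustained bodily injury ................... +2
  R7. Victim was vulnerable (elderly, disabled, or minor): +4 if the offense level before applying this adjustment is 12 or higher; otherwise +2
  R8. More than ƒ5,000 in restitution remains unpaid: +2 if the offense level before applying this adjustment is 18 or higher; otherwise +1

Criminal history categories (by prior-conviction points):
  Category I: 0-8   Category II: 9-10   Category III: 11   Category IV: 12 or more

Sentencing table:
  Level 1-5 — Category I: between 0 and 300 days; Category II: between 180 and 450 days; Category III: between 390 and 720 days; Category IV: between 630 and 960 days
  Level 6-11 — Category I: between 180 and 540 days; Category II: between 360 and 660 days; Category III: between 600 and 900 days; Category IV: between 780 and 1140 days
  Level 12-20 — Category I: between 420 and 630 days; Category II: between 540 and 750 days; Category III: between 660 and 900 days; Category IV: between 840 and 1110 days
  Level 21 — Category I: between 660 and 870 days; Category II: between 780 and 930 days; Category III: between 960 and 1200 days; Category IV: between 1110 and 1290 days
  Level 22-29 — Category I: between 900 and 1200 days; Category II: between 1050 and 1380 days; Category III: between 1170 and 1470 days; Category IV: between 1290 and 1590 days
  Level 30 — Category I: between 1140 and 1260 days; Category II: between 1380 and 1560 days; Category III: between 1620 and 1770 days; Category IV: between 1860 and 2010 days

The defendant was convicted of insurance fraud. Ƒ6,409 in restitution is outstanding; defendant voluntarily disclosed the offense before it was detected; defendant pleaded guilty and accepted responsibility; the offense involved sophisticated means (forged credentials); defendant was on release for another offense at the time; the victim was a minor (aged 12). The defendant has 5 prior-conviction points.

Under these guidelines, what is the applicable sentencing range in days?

Base offense level for insurance fraud: 26.
R1 applies: 26 − 2 = 24.
R2 applies: 24 + 2 = 26.
R3 applies: 26 − 1 = 25.
R4 applies: 25 + 2 = 27.
R7 applies (level before this adjustment is 27 ≥ 12, so +4): 27 + 4 = 31.
R8 applies (level before this adjustment is 31 ≥ 18, so +2): 31 + 2 = 33.
Level 33 exceeds the maximum of 30; capped at 30.
Final offense level: 30.
Criminal history: 5 prior points → Category I (0-8).
Level 30 falls in the 30 band.
Grid: Level 30 × Category I = 1140-1260 days.

1140-1260 days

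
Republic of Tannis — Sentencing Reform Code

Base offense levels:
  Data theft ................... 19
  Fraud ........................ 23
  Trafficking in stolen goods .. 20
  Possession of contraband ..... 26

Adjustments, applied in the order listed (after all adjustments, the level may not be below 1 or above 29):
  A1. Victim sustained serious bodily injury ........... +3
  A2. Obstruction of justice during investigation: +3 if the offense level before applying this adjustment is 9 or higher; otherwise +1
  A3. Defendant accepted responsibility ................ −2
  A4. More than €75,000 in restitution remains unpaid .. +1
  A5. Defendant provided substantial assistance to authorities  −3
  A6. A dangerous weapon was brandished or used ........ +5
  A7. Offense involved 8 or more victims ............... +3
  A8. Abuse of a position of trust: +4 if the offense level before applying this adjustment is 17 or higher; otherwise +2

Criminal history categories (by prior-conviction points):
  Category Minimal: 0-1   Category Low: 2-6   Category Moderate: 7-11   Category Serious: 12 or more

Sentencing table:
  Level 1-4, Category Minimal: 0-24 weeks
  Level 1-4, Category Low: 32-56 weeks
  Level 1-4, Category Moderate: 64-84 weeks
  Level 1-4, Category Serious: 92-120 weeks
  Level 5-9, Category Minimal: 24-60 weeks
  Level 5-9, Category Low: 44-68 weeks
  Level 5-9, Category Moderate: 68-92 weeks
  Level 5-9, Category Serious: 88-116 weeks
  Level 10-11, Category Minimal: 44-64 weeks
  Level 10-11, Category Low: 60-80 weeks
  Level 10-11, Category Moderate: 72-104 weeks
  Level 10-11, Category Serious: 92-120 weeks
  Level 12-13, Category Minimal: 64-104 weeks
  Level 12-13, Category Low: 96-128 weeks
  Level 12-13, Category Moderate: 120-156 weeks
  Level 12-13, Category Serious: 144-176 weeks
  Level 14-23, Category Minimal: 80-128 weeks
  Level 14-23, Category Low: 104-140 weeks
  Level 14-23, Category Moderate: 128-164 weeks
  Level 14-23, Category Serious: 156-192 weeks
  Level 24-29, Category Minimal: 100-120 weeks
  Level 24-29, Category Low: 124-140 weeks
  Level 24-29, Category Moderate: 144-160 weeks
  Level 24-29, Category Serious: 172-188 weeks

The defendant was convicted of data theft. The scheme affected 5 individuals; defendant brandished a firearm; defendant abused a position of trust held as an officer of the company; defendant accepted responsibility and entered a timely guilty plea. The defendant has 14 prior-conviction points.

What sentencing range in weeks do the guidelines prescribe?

Base offense level for data theft: 19.
A2 does not apply.
A3 applies: 19 − 2 = 17.
A6 applies: 17 + 5 = 22.
A7 does not apply.
A8 applies (level before this adjustment is 22 ≥ 17, so +4): 22 + 4 = 26.
Final offense level: 26.
Criminal history: 14 prior points → Category Serious (12+).
Level 26 falls in the 24-29 band.
Grid: Level 24-29 × Category Serious = 172-188 weeks.

172-188 weeks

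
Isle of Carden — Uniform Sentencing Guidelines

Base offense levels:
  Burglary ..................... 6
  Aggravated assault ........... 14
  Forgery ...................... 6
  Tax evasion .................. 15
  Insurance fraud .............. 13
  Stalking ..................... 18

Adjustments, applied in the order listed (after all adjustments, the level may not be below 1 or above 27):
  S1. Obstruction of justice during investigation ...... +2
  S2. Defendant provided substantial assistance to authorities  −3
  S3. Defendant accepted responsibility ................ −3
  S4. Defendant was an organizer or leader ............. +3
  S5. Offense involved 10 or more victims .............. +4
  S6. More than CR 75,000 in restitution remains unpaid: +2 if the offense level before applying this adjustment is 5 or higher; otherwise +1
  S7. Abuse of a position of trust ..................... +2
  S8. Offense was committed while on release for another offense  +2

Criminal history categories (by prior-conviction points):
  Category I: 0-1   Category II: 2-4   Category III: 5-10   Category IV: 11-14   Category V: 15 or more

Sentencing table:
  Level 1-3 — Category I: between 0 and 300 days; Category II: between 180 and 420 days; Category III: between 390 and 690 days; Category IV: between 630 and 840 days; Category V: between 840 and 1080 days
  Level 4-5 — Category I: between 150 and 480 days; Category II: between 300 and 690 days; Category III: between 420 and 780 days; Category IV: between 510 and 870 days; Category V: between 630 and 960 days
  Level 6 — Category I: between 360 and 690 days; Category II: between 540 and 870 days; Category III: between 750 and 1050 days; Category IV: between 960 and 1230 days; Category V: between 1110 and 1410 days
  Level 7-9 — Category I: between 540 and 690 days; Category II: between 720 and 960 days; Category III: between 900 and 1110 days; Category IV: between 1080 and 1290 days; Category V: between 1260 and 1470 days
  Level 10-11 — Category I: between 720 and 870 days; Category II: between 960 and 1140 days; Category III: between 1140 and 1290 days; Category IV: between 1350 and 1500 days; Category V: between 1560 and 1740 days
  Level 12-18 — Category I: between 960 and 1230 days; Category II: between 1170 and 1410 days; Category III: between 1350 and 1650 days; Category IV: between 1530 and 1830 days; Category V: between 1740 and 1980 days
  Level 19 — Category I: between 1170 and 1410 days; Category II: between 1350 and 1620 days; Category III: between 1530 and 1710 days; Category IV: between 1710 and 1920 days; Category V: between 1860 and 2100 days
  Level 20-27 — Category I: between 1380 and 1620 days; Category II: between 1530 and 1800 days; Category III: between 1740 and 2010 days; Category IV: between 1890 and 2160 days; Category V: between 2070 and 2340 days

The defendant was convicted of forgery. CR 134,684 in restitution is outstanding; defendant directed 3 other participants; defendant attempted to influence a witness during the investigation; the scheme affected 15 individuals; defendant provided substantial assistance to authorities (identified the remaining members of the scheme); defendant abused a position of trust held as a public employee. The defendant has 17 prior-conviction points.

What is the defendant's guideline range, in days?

1740-1980 days

Base offense level for forgery: 6.
S1 applies: 6 + 2 = 8.
S2 applies: 8 − 3 = 5.
S4 applies: 5 + 3 = 8.
S5 applies: 8 + 4 = 12.
S6 applies (level before this adjustment is 12 ≥ 5, so +2): 12 + 2 = 14.
S7 applies: 14 + 2 = 16.
Final offense level: 16.
Criminal history: 17 prior points → Category V (15+).
Level 16 falls in the 12-18 band.
Grid: Level 12-18 × Category V = 1740-1980 days.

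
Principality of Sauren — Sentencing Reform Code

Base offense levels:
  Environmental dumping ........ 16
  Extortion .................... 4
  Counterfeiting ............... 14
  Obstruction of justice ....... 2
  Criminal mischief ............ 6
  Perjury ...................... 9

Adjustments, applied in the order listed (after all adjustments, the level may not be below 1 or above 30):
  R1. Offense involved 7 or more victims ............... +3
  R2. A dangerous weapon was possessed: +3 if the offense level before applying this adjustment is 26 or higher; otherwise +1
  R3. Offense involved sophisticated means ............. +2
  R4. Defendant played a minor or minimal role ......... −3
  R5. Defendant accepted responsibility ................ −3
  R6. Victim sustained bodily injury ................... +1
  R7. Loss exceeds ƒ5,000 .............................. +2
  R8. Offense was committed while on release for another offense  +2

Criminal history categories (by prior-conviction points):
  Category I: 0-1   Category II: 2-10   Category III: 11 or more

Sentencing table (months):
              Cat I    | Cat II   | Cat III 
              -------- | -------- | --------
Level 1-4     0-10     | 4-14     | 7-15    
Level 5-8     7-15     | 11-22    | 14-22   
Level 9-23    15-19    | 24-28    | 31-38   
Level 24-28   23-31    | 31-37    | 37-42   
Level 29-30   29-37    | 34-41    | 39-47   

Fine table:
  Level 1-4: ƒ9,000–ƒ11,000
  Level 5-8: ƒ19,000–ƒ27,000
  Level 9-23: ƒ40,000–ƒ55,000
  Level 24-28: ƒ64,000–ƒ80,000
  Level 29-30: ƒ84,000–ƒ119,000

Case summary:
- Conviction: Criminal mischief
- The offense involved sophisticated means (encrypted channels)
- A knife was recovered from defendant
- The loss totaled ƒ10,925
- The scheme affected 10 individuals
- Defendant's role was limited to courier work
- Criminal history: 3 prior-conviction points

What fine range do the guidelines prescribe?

Base offense level for criminal mischief: 6.
R1 applies: 6 + 3 = 9.
R2 applies (level before this adjustment is 9 < 26, so +1): 9 + 1 = 10.
R3 applies: 10 + 2 = 12.
R4 applies: 12 − 3 = 9.
R5 does not apply.
R7 applies: 9 + 2 = 11.
R8 does not apply.
Final offense level: 11.
Level 11 falls in the 9-23 band.
Fine table: Level 9-23 → ƒ40,000–ƒ55,000.

ƒ40,000–ƒ55,000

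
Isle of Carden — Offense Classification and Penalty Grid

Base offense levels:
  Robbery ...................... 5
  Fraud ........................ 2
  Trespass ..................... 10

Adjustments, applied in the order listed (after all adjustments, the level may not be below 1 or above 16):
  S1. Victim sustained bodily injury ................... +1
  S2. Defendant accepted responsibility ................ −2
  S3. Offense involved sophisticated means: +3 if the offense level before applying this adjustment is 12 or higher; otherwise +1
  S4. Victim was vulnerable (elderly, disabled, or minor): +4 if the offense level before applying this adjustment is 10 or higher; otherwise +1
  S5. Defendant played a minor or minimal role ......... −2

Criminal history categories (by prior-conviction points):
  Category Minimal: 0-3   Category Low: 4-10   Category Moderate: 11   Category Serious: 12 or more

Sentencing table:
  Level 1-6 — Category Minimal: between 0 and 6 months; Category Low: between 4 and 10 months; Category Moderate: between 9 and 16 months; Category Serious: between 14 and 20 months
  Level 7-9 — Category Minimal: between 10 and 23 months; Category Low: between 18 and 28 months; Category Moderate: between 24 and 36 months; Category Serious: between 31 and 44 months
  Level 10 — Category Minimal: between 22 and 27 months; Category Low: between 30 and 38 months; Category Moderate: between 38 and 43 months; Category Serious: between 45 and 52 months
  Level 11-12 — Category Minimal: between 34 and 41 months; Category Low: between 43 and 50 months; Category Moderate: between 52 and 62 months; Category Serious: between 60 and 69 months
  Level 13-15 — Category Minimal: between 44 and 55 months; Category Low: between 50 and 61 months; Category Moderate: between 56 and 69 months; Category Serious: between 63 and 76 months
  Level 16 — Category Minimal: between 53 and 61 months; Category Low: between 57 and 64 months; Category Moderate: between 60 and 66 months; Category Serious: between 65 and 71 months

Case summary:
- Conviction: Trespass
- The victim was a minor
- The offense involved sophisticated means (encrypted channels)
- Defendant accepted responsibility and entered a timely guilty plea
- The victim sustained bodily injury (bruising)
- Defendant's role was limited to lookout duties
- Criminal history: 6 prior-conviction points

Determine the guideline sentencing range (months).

43-50 months

Base offense level for trespass: 10.
S1 applies: 10 + 1 = 11.
S2 applies: 11 − 2 = 9.
S3 applies (level before this adjustment is 9 < 12, so +1): 9 + 1 = 10.
S4 applies (level before this adjustment is 10 ≥ 10, so +4): 10 + 4 = 14.
S5 applies: 14 − 2 = 12.
Final offense level: 12.
Criminal history: 6 prior points → Category Low (4-10).
Level 12 falls in the 11-12 band.
Grid: Level 11-12 × Category Low = 43-50 months.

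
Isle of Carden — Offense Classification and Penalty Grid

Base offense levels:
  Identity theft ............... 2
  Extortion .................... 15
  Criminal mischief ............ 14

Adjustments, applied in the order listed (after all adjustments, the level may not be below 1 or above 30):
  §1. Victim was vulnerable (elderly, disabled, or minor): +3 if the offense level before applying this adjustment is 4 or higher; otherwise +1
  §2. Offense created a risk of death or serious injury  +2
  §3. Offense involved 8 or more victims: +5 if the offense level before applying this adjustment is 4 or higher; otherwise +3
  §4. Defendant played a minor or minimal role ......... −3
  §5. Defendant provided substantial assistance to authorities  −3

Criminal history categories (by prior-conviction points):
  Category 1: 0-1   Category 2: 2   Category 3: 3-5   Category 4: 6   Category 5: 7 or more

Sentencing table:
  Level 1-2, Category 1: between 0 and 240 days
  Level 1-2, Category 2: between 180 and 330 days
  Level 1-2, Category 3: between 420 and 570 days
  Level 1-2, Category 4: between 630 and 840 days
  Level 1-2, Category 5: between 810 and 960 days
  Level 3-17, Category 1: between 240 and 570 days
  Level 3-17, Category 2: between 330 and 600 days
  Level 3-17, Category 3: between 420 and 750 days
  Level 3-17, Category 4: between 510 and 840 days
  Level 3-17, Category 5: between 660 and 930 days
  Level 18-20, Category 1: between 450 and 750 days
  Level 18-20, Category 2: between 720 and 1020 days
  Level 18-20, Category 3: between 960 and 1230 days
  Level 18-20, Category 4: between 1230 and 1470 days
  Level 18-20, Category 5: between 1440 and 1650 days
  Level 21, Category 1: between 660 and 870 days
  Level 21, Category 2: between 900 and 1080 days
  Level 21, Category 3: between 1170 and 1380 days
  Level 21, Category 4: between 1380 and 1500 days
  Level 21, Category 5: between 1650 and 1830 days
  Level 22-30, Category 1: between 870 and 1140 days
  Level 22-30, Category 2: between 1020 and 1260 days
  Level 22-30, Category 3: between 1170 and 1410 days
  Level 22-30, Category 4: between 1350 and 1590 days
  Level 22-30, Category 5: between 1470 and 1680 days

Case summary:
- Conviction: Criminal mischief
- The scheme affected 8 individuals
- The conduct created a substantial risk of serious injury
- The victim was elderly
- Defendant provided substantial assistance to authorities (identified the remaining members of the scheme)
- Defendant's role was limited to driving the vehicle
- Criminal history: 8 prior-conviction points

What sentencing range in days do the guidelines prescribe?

1440-1650 days

Base offense level for criminal mischief: 14.
§1 applies (level before this adjustment is 14 ≥ 4, so +3): 14 + 3 = 17.
§2 applies: 17 + 2 = 19.
§3 applies (level before this adjustment is 19 ≥ 4, so +5): 19 + 5 = 24.
§4 applies: 24 − 3 = 21.
§5 applies: 21 − 3 = 18.
Final offense level: 18.
Criminal history: 8 prior points → Category 5 (7+).
Level 18 falls in the 18-20 band.
Grid: Level 18-20 × Category 5 = 1440-1650 days.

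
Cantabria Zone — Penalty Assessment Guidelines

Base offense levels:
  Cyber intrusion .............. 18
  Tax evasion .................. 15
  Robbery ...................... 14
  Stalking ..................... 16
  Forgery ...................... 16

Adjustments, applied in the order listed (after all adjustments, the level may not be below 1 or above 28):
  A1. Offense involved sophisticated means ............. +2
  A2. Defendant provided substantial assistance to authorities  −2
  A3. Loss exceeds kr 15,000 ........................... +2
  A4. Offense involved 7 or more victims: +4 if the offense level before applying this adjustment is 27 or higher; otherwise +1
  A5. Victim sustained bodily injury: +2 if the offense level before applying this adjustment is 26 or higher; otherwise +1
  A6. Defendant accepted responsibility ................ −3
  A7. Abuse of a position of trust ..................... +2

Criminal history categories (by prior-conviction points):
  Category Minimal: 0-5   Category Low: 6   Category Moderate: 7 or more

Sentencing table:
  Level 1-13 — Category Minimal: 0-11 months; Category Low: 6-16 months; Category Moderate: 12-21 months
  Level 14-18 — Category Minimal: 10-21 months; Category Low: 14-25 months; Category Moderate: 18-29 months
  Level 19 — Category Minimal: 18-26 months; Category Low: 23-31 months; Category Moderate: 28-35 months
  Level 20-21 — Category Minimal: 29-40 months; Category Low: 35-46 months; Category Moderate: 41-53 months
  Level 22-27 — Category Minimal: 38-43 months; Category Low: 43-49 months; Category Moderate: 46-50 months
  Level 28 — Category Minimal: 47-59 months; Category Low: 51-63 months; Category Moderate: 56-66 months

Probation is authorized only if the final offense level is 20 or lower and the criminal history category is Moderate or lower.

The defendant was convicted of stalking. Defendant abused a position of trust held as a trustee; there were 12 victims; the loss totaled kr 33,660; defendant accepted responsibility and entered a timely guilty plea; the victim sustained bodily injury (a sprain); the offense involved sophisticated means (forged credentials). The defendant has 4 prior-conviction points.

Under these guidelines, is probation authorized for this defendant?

Base offense level for stalking: 16.
A1 applies: 16 + 2 = 18.
A2 does not apply.
A3 applies: 18 + 2 = 20.
A4 applies (level before this adjustment is 20 < 27, so +1): 20 + 1 = 21.
A5 applies (level before this adjustment is 21 < 26, so +1): 21 + 1 = 22.
A6 applies: 22 − 3 = 19.
A7 applies: 19 + 2 = 21.
Final offense level: 21.
Criminal history: 4 prior points → Category Minimal (0-5).
Level 21 falls in the 20-21 band.
Grid: Level 20-21 × Category Minimal = 29-40 months.
Probation check: level 21 > 20 and category Minimal ≤ Moderate → not eligible.

No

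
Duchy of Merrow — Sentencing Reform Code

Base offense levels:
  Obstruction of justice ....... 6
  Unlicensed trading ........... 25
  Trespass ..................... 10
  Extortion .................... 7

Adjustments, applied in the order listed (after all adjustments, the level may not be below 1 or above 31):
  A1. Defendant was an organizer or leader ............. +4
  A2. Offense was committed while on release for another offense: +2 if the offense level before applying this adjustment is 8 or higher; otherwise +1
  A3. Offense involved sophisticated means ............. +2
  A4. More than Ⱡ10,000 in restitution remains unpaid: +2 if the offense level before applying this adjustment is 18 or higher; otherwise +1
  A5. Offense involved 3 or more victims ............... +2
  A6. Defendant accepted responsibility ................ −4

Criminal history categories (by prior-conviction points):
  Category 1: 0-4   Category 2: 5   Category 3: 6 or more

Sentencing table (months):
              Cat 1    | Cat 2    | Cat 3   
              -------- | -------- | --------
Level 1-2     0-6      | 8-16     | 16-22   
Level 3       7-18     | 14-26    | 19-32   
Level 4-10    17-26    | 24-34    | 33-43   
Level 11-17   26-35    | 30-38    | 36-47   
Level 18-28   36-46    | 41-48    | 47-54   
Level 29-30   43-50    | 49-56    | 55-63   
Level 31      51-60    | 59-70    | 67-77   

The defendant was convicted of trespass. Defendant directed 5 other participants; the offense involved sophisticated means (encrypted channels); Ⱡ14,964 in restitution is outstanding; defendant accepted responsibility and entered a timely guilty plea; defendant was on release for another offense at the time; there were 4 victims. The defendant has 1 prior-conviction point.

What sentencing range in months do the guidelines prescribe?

36-46 months

Base offense level for trespass: 10.
A1 applies: 10 + 4 = 14.
A2 applies (level before this adjustment is 14 ≥ 8, so +2): 14 + 2 = 16.
A3 applies: 16 + 2 = 18.
A4 applies (level before this adjustment is 18 ≥ 18, so +2): 18 + 2 = 20.
A5 applies: 20 + 2 = 22.
A6 applies: 22 − 4 = 18.
Final offense level: 18.
Criminal history: 1 prior point → Category 1 (0-4).
Level 18 falls in the 18-28 band.
Grid: Level 18-28 × Category 1 = 36-46 months.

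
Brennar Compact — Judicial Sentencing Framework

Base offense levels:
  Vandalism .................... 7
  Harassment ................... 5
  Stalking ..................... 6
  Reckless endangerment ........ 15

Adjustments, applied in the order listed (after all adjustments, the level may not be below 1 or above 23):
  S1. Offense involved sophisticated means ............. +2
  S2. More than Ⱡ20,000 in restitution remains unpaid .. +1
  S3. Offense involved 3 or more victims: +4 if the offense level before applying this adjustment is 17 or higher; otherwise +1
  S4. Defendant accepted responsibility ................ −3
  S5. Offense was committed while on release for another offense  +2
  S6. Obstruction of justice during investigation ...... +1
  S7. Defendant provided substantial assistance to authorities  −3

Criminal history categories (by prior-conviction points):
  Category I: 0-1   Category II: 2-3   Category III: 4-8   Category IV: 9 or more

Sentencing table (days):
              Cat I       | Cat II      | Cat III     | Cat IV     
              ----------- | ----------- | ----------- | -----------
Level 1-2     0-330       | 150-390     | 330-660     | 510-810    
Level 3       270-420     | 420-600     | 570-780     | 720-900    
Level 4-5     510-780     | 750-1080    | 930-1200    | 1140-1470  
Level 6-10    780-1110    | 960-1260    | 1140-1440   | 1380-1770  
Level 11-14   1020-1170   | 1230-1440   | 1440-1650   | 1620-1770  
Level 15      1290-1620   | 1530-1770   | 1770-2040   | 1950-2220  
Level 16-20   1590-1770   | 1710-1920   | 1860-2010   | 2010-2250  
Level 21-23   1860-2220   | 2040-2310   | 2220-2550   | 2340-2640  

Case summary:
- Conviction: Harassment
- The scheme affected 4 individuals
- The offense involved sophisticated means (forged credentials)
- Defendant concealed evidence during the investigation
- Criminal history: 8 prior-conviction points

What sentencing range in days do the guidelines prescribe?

Base offense level for harassment: 5.
S1 applies: 5 + 2 = 7.
S2 does not apply.
S3 applies (level before this adjustment is 7 < 17, so +1): 7 + 1 = 8.
S4 does not apply.
S6 applies: 8 + 1 = 9.
S7 does not apply.
Final offense level: 9.
Criminal history: 8 prior points → Category III (4-8).
Level 9 falls in the 6-10 band.
Grid: Level 6-10 × Category III = 1140-1440 days.

1140-1440 days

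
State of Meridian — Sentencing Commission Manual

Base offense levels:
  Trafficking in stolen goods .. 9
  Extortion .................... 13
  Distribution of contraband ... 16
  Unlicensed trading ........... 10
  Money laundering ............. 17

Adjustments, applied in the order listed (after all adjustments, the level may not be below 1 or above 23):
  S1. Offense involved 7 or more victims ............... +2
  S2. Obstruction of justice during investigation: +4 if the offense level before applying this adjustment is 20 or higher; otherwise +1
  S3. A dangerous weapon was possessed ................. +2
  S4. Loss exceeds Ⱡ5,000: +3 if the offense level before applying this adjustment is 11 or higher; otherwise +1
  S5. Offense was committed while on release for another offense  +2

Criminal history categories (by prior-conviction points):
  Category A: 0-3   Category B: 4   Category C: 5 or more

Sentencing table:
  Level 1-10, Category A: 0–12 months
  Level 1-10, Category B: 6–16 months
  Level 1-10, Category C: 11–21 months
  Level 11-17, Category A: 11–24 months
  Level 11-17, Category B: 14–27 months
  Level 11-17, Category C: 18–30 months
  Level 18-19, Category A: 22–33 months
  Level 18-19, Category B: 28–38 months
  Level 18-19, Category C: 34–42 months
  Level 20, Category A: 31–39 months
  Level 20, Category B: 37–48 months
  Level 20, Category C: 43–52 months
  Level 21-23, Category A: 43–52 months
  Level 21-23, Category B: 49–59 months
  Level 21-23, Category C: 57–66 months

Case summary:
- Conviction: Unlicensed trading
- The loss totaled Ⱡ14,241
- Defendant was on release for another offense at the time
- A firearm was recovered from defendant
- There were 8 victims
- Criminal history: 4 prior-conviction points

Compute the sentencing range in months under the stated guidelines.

Base offense level for unlicensed trading: 10.
S1 applies: 10 + 2 = 12.
S3 applies: 12 + 2 = 14.
S4 applies (level before this adjustment is 14 ≥ 11, so +3): 14 + 3 = 17.
S5 applies: 17 + 2 = 19.
Final offense level: 19.
Criminal history: 4 prior points → Category B (4).
Level 19 falls in the 18-19 band.
Grid: Level 18-19 × Category B = 28-38 months.

28-38 months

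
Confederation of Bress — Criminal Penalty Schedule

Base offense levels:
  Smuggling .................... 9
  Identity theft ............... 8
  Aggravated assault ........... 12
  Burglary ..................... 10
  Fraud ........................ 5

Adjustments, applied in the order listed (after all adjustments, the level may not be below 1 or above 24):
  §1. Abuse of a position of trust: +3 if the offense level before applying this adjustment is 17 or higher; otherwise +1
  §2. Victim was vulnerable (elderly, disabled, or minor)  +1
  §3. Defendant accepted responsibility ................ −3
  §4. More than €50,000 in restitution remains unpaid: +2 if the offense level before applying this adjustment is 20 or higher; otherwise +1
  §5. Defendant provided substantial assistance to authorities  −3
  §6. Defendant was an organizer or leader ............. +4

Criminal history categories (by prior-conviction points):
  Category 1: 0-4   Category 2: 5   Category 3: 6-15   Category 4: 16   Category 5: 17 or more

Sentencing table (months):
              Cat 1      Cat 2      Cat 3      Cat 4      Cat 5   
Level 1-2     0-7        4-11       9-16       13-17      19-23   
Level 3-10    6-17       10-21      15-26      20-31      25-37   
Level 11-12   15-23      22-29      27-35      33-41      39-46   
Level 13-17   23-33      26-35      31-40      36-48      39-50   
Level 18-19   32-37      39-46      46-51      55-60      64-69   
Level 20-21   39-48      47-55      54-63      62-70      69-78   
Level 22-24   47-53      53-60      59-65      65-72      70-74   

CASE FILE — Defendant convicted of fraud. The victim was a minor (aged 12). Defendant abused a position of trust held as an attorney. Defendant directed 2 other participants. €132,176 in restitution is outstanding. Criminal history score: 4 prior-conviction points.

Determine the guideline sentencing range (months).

15-23 months

Base offense level for fraud: 5.
§1 applies (level before this adjustment is 5 < 17, so +1): 5 + 1 = 6.
§2 applies: 6 + 1 = 7.
§3 does not apply.
§4 applies (level before this adjustment is 7 < 20, so +1): 7 + 1 = 8.
§6 applies: 8 + 4 = 12.
Final offense level: 12.
Criminal history: 4 prior points → Category 1 (0-4).
Level 12 falls in the 11-12 band.
Grid: Level 11-12 × Category 1 = 15-23 months.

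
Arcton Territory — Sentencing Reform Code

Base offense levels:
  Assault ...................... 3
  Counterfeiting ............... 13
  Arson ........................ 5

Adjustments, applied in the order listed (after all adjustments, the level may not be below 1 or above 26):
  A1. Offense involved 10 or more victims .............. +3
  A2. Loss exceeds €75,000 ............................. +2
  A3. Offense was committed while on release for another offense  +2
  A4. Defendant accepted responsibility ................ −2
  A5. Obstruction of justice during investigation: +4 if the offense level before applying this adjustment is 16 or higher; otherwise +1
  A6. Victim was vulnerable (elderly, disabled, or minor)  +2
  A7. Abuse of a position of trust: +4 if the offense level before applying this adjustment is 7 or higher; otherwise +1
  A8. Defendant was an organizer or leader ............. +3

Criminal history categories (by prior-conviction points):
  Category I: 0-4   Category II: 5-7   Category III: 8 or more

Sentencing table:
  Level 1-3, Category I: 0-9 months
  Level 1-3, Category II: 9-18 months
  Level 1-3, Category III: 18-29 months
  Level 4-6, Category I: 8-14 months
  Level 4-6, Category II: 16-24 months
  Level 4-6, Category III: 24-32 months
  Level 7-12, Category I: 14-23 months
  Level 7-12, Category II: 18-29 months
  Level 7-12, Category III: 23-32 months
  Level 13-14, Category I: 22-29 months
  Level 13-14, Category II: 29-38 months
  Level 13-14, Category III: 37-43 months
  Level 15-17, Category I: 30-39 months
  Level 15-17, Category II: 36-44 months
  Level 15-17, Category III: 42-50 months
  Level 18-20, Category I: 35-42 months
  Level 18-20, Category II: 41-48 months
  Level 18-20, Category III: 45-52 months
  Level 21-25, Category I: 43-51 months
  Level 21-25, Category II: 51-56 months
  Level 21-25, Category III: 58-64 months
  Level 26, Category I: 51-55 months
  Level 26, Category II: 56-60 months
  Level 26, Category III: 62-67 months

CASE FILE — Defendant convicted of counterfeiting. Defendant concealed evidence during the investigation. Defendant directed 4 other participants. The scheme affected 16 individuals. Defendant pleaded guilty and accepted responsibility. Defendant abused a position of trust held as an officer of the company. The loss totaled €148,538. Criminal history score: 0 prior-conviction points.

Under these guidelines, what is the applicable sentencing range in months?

Base offense level for counterfeiting: 13.
A1 applies: 13 + 3 = 16.
A2 applies: 16 + 2 = 18.
A3 does not apply.
A4 applies: 18 − 2 = 16.
A5 applies (level before this adjustment is 16 ≥ 16, so +4): 16 + 4 = 20.
A6 does not apply.
A7 applies (level before this adjustment is 20 ≥ 7, so +4): 20 + 4 = 24.
A8 applies: 24 + 3 = 27.
Level 27 exceeds the maximum of 26; capped at 26.
Final offense level: 26.
Criminal history: 0 prior points → Category I (0-4).
Level 26 falls in the 26 band.
Grid: Level 26 × Category I = 51-55 months.

51-55 months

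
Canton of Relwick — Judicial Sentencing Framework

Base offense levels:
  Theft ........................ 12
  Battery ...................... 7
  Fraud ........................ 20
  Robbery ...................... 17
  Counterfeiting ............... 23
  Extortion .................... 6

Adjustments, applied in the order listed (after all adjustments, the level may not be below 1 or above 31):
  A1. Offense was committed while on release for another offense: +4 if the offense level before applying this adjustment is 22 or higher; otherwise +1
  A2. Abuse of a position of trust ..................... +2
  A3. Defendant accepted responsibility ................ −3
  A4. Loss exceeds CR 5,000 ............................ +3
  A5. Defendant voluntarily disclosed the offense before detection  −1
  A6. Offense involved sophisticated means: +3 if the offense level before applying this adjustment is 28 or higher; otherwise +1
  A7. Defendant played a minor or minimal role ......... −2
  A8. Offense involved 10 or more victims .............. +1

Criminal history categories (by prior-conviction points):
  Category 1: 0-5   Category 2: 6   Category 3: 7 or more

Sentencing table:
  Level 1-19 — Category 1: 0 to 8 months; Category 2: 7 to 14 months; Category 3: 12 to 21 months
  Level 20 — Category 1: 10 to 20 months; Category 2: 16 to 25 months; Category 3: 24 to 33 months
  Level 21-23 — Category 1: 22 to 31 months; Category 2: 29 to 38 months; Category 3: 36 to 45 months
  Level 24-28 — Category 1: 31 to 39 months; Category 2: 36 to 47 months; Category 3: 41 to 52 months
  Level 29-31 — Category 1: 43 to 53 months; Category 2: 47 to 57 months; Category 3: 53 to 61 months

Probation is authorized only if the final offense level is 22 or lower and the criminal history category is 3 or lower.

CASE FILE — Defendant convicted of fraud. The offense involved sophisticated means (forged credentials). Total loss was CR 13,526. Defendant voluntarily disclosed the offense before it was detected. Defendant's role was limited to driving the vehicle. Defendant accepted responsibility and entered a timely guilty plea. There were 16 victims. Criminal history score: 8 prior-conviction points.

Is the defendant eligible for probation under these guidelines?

Base offense level for fraud: 20.
A3 applies: 20 − 3 = 17.
A4 applies: 17 + 3 = 20.
A5 applies: 20 − 1 = 19.
A6 applies (level before this adjustment is 19 < 28, so +1): 19 + 1 = 20.
A7 applies: 20 − 2 = 18.
A8 applies: 18 + 1 = 19.
Final offense level: 19.
Criminal history: 8 prior points → Category 3 (7+).
Level 19 falls in the 1-19 band.
Grid: Level 1-19 × Category 3 = 12-21 months.
Probation check: level 19 ≤ 22 and category 3 ≤ 3 → eligible.

Yes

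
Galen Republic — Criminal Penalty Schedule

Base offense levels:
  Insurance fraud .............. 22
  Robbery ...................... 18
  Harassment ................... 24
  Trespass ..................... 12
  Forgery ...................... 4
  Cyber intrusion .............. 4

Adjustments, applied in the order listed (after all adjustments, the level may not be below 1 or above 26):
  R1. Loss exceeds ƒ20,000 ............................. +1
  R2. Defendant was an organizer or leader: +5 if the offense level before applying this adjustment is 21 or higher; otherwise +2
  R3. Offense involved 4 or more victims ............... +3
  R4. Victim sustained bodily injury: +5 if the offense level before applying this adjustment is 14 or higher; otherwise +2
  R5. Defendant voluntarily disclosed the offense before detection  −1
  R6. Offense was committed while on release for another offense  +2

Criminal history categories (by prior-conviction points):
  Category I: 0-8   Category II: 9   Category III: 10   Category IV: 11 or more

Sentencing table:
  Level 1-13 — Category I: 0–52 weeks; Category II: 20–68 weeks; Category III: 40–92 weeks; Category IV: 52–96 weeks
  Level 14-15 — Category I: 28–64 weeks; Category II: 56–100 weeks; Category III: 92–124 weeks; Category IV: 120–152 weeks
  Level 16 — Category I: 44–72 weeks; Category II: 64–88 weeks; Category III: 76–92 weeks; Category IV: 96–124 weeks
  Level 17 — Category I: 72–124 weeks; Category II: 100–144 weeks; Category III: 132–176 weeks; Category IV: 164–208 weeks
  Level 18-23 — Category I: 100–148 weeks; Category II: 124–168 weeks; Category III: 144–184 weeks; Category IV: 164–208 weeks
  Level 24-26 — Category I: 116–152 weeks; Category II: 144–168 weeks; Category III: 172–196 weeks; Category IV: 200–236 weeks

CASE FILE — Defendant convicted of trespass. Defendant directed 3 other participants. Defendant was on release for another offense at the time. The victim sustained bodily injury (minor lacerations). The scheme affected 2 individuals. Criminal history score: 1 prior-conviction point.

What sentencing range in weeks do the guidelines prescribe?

Base offense level for trespass: 12.
R2 applies (level before this adjustment is 12 < 21, so +2): 12 + 2 = 14.
R4 applies (level before this adjustment is 14 ≥ 14, so +5): 14 + 5 = 19.
R5 does not apply.
R6 applies: 19 + 2 = 21.
Final offense level: 21.
Criminal history: 1 prior point → Category I (0-8).
Level 21 falls in the 18-23 band.
Grid: Level 18-23 × Category I = 100-148 weeks.

100-148 weeks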